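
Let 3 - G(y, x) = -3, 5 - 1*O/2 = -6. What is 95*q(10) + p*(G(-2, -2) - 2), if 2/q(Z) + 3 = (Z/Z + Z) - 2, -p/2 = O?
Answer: -433/3 ≈ -144.33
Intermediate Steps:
O = 22 (O = 10 - 2*(-6) = 10 + 12 = 22)
G(y, x) = 6 (G(y, x) = 3 - 1*(-3) = 3 + 3 = 6)
p = -44 (p = -2*22 = -44)
q(Z) = 2/(-4 + Z) (q(Z) = 2/(-3 + ((Z/Z + Z) - 2)) = 2/(-3 + ((1 + Z) - 2)) = 2/(-3 + (-1 + Z)) = 2/(-4 + Z))
95*q(10) + p*(G(-2, -2) - 2) = 95*(2/(-4 + 10)) - 44*(6 - 2) = 95*(2/6) - 44*4 = 95*(2*(1/6)) - 176 = 95*(1/3) - 176 = 95/3 - 176 = -433/3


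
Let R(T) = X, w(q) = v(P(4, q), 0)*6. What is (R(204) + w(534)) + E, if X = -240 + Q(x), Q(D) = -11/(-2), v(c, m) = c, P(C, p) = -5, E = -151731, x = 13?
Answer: -303991/2 ≈ -1.5200e+5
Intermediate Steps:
Q(D) = 11/2 (Q(D) = -11*(-½) = 11/2)
X = -469/2 (X = -240 + 11/2 = -469/2 ≈ -234.50)
w(q) = -30 (w(q) = -5*6 = -30)
R(T) = -469/2
(R(204) + w(534)) + E = (-469/2 - 30) - 151731 = -529/2 - 151731 = -303991/2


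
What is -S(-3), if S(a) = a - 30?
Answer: 33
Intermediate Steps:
S(a) = -30 + a
-S(-3) = -(-30 - 3) = -1*(-33) = 33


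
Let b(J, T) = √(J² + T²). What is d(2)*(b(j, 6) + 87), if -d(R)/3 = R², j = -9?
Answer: -1044 - 36*√13 ≈ -1173.8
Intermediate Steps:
d(R) = -3*R²
d(2)*(b(j, 6) + 87) = (-3*2²)*(√((-9)² + 6²) + 87) = (-3*4)*(√(81 + 36) + 87) = -12*(√117 + 87) = -12*(3*√13 + 87) = -12*(87 + 3*√13) = -1044 - 36*√13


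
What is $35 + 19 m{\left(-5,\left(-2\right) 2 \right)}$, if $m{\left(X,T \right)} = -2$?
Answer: $-3$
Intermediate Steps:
$35 + 19 m{\left(-5,\left(-2\right) 2 \right)} = 35 + 19 \left(-2\right) = 35 - 38 = -3$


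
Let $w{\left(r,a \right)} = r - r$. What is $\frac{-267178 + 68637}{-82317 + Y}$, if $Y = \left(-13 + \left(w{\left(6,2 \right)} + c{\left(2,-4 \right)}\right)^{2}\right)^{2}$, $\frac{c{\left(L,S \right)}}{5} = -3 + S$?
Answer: $- \frac{198541}{1386627} \approx -0.14318$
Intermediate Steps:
$w{\left(r,a \right)} = 0$
$c{\left(L,S \right)} = -15 + 5 S$ ($c{\left(L,S \right)} = 5 \left(-3 + S\right) = -15 + 5 S$)
$Y = 1468944$ ($Y = \left(-13 + \left(0 + \left(-15 + 5 \left(-4\right)\right)\right)^{2}\right)^{2} = \left(-13 + \left(0 - 35\right)^{2}\right)^{2} = \left(-13 + \left(-35\right)^{2}\right)^{2} = \left(-13 + 1225\right)^{2} = 1212^{2} = 1468944$)
$\frac{-267178 + 68637}{-82317 + Y} = \frac{-267178 + 68637}{-82317 + 1468944} = - \frac{198541}{1386627}$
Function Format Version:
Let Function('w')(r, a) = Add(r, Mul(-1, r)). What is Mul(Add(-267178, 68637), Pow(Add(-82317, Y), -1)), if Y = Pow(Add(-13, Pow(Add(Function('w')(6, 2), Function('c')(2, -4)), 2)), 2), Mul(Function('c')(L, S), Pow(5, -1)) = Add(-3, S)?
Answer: Rational(-198541, 1386627) ≈ -0.14318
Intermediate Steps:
Function('w')(r, a) = 0
Function('c')(L, S) = Add(-15, Mul(5, S)) (Function('c')(L, S) = Mul(5, Add(-3, S)) = Add(-15, Mul(5, S)))
Y = 1468944 (Y = Pow(Add(-13, Pow(Add(0, Add(-15, Mul(5, -4))), 2)), 2) = Pow(Add(-13, Pow(Add(0, Add(-15, -20)), 2)), 2) = Pow(Add(-13, Pow(Add(0, -35), 2)), 2) = Pow(Add(-13, Pow(-35, 2)), 2) = Pow(Add(-13, 1225), 2) = Pow(1212, 2) = 1468944)
Mul(Add(-267178, 68637), Pow(Add(-82317, Y), -1)) = Mul(Add(-267178, 68637), Pow(Add(-82317, 1468944), -1)) = Mul(-198541, Pow(1386627, -1)) = Mul(-198541, Rational(1, 1386627)) = Rational(-198541, 1386627)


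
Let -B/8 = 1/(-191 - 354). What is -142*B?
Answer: -1136/545 ≈ -2.0844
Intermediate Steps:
B = 8/545 (B = -8/(-191 - 354) = -8/(-545) = -8*(-1/545) = 8/545 ≈ 0.014679)
-142*B = -142*8/545 = -1136/545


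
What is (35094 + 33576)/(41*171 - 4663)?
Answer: 34335/1174 ≈ 29.246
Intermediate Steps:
(35094 + 33576)/(41*171 - 4663) = 68670/(7011 - 4663) = 68670/2348 = 68670*(1/2348) = 34335/1174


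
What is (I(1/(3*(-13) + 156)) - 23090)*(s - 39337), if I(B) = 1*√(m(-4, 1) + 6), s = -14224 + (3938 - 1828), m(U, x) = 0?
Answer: 1188003590 - 51451*√6 ≈ 1.1879e+9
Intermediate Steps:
s = -12114 (s = -14224 + 2110 = -12114)
I(B) = √6 (I(B) = 1*√(0 + 6) = 1*√6 = √6)
(I(1/(3*(-13) + 156)) - 23090)*(s - 39337) = (√6 - 23090)*(-12114 - 39337) = (-23090 + √6)*(-51451) = 1188003590 - 51451*√6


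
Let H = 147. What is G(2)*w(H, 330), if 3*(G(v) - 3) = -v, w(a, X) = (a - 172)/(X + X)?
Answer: -35/396 ≈ -0.088384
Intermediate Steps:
w(a, X) = (-172 + a)/(2*X) (w(a, X) = (-172 + a)/((2*X)) = (-172 + a)*(1/(2*X)) = (-172 + a)/(2*X))
G(v) = 3 - v/3 (G(v) = 3 + (-v)/3 = 3 - v/3)
G(2)*w(H, 330) = (3 - ⅓*2)*((½)*(-172 + 147)/330) = (3 - ⅔)*((½)*(1/330)*(-25)) = (7/3)*(-5/132) = -35/396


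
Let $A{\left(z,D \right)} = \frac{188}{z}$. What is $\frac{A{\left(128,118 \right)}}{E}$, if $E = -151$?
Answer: $- \frac{47}{4832} \approx -0.0097268$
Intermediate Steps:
$\frac{A{\left(128,118 \right)}}{E} = \frac{188 \cdot \frac{1}{128}}{-151} = 188 \cdot \frac{1}{128} \left(- \frac{1}{151}\right) = \frac{47}{32} \left(- \frac{1}{151}\right) = - \frac{47}{4832}$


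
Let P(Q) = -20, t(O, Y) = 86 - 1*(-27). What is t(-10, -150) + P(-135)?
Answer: 93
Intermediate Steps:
t(O, Y) = 113 (t(O, Y) = 86 + 27 = 113)
t(-10, -150) + P(-135) = 113 - 20 = 93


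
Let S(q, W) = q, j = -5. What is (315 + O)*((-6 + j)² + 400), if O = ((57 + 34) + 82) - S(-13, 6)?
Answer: 261021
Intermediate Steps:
O = 186 (O = ((57 + 34) + 82) - 1*(-13) = (91 + 82) + 13 = 173 + 13 = 186)
(315 + O)*((-6 + j)² + 400) = (315 + 186)*((-6 - 5)² + 400) = 501*((-11)² + 400) = 501*(121 + 400) = 501*521 = 261021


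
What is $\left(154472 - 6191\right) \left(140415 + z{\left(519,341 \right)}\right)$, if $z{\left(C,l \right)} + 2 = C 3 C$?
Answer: $140643935376$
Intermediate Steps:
$z{\left(C,l \right)} = -2 + 3 C^{2}$ ($z{\left(C,l \right)} = -2 + C 3 C = -2 + 3 C C = -2 + 3 C^{2}$)
$\left(154472 - 6191\right) \left(140415 + z{\left(519,341 \right)}\right) = \left(154472 - 6191\right) \left(140415 - \left(2 - 3 \cdot 519^{2}\right)\right) = 148281 \left(140415 + \left(-2 + 3 \cdot 269361\right)\right) = 148281 \left(140415 + \left(-2 + 808083\right)\right) = 148281 \left(140415 + 808081\right) = 148281 \cdot 948496 = 140643935376$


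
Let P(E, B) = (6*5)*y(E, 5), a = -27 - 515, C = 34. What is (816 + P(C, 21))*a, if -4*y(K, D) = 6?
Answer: -417882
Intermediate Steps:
y(K, D) = -3/2 (y(K, D) = -1/4*6 = -3/2)
a = -542
P(E, B) = -45 (P(E, B) = (6*5)*(-3/2) = 30*(-3/2) = -45)
(816 + P(C, 21))*a = (816 - 45)*(-542) = 771*(-542) = -417882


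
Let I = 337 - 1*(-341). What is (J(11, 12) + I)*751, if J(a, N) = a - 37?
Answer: 489652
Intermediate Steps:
I = 678 (I = 337 + 341 = 678)
J(a, N) = -37 + a
(J(11, 12) + I)*751 = ((-37 + 11) + 678)*751 = (-26 + 678)*751 = 652*751 = 489652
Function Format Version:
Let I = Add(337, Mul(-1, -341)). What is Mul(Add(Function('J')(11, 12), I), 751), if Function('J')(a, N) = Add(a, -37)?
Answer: 489652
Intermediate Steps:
I = 678 (I = Add(337, 341) = 678)
Function('J')(a, N) = Add(-37, a)
Mul(Add(Function('J')(11, 12), I), 751) = Mul(Add(Add(-37, 11), 678), 751) = Mul(Add(-26, 678), 751) = Mul(652, 751) = 489652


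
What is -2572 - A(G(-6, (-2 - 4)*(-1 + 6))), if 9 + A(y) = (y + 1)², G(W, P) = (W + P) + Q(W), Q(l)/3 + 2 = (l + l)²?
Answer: -155444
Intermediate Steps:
Q(l) = -6 + 12*l² (Q(l) = -6 + 3*(l + l)² = -6 + 3*(2*l)² = -6 + 3*(4*l²) = -6 + 12*l²)
G(W, P) = -6 + P + W + 12*W² (G(W, P) = (W + P) + (-6 + 12*W²) = (P + W) + (-6 + 12*W²) = -6 + P + W + 12*W²)
A(y) = -9 + (1 + y)² (A(y) = -9 + (y + 1)² = -9 + (1 + y)²)
-2572 - A(G(-6, (-2 - 4)*(-1 + 6))) = -2572 - (-9 + (1 + (-6 + (-2 - 4)*(-1 + 6) - 6 + 12*(-6)²))²) = -2572 - (-9 + (1 + (-6 - 6*5 - 6 + 12*36))²) = -2572 - (-9 + (1 + (-6 - 30 - 6 + 432))²) = -2572 - (-9 + (1 + 390)²) = -2572 - (-9 + 391²) = -2572 - (-9 + 152881) = -2572 - 1*152872 = -2572 - 152872 = -155444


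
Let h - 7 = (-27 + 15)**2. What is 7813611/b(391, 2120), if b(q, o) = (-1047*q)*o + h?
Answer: -7813611/867879089 ≈ -0.0090031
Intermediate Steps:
h = 151 (h = 7 + (-27 + 15)**2 = 7 + (-12)**2 = 7 + 144 = 151)
b(q, o) = 151 - 1047*o*q (b(q, o) = (-1047*q)*o + 151 = -1047*o*q + 151 = 151 - 1047*o*q)
7813611/b(391, 2120) = 7813611/(151 - 1047*2120*391) = 7813611/(151 - 867879240) = 7813611/(-867879089) = 7813611*(-1/867879089) = -7813611/867879089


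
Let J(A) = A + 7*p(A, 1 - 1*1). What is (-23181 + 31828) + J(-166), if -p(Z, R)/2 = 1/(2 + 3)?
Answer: 42391/5 ≈ 8478.2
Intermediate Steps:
p(Z, R) = -⅖ (p(Z, R) = -2/(2 + 3) = -2/5 = -2*⅕ = -⅖)
J(A) = -14/5 + A (J(A) = A + 7*(-⅖) = A - 14/5 = -14/5 + A)
(-23181 + 31828) + J(-166) = (-23181 + 31828) + (-14/5 - 166) = 8647 - 844/5 = 42391/5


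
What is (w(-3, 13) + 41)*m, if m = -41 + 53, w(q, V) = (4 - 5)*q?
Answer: 528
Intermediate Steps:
w(q, V) = -q
m = 12
(w(-3, 13) + 41)*m = (-1*(-3) + 41)*12 = (3 + 41)*12 = 44*12 = 528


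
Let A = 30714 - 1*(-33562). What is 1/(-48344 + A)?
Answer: 1/15932 ≈ 6.2767e-5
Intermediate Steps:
A = 64276 (A = 30714 + 33562 = 64276)
1/(-48344 + A) = 1/(-48344 + 64276) = 1/15932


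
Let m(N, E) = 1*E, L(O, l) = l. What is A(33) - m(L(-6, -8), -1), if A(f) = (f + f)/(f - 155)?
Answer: 28/61 ≈ 0.45902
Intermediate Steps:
A(f) = 2*f/(-155 + f) (A(f) = (2*f)/(-155 + f) = 2*f/(-155 + f))
m(N, E) = E
A(33) - m(L(-6, -8), -1) = 2*33/(-155 + 33) - 1*(-1) = 2*33/(-122) + 1 = 2*33*(-1/122) + 1 = -33/61 + 1 = 28/61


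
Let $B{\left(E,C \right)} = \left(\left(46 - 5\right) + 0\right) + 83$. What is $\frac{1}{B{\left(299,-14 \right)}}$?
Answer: $\frac{1}{124} \approx 0.0080645$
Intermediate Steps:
$B{\left(E,C \right)} = 124$ ($B{\left(E,C \right)} = \left(\left(46 - 5\right) + 0\right) + 83 = \left(41 + 0\right) + 83 = 41 + 83 = 124$)
$\frac{1}{B{\left(299,-14 \right)}} = \frac{1}{124}$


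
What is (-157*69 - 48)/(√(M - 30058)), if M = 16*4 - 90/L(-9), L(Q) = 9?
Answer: 837*I*√7501/1154 ≈ 62.817*I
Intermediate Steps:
M = 54 (M = 16*4 - 90/9 = 64 + (⅑)*(-90) = 64 - 10 = 54)
(-157*69 - 48)/(√(M - 30058)) = (-157*69 - 48)/(√(54 - 30058)) = (-10833 - 48)/(√(-30004)) = -10881*(-I*√7501/15002) = -(-837)*I*√7501/1154 = 837*I*√7501/1154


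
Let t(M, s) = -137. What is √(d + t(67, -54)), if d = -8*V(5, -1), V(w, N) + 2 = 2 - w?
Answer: I*√97 ≈ 9.8489*I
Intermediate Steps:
V(w, N) = -w (V(w, N) = -2 + (2 - w) = -w)
d = 40 (d = -(-8)*5 = -8*(-5) = 40)
√(d + t(67, -54)) = √(40 - 137) = √(-97) = I*√97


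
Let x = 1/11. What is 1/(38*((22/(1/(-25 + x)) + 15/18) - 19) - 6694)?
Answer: -3/84625 ≈ -3.5451e-5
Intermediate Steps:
x = 1/11 ≈ 0.090909
1/(38*((22/(1/(-25 + x)) + 15/18) - 19) - 6694) = 1/(38*((22/(1/(-25 + 1/11)) + 15/18) - 19) - 6694) = 1/(38*((22/(1/(-274/11)) + 15*(1/18)) - 19) - 6694) = 1/(38*((22/(-11/274) + ⅚) - 19) - 6694) = 1/(38*((22*(-274/11) + ⅚) - 19) - 6694) = 1/(38*((-548 + ⅚) - 19) - 6694) = 1/(38*(-3283/6 - 19) - 6694) = 1/(38*(-3397/6) - 6694) = 1/(-64543/3 - 6694) = 1/(-84625/3) = -3/84625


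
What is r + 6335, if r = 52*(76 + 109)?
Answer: 15955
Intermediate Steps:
r = 9620 (r = 52*185 = 9620)
r + 6335 = 9620 + 6335 = 15955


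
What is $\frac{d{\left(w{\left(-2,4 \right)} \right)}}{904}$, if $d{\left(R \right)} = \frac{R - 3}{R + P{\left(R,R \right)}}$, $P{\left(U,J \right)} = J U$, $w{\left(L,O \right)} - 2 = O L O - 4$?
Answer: $- \frac{37}{1014288} \approx -3.6479 \cdot 10^{-5}$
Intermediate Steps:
$w{\left(L,O \right)} = -2 + L O^{2}$ ($w{\left(L,O \right)} = 2 + \left(O L O - 4\right) = 2 + \left(L O O - 4\right) = 2 + \left(L O^{2} - 4\right) = 2 + \left(-4 + L O^{2}\right) = -2 + L O^{2}$)
$d{\left(R \right)} = \frac{-3 + R}{R + R^{2}}$ ($d{\left(R \right)} = \frac{R - 3}{R + R R} = \frac{-3 + R}{R + R^{2}}$)
$\frac{d{\left(w{\left(-2,4 \right)} \right)}}{904} = \frac{\frac{1}{-2 - 2 \cdot 4^{2}} \frac{1}{1 - \left(2 + 2 \cdot 4^{2}\right)} \left(-3 - \left(2 + 2 \cdot 4^{2}\right)\right)}{904} = \frac{-3 - 34}{\left(-2 - 32\right) \left(1 - 34\right)} \frac{1}{904} = \frac{-3 - 34}{\left(-34\right) \left(1 - 34\right)} \frac{1}{904} = \left(- \frac{1}{34}\right) \frac{1}{-33} \left(-37\right) \frac{1}{904} = \left(- \frac{1}{34}\right) \left(- \frac{1}{33}\right) \left(-37\right) \frac{1}{904} = \left(- \frac{37}{1122}\right) \frac{1}{904} = - \frac{37}{1014288}$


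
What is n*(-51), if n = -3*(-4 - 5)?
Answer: -1377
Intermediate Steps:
n = 27 (n = -3*(-9) = 27)
n*(-51) = 27*(-51) = -1377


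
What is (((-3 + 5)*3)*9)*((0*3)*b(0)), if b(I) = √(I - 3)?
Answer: 0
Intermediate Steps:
b(I) = √(-3 + I)
(((-3 + 5)*3)*9)*((0*3)*b(0)) = (((-3 + 5)*3)*9)*((0*3)*√(-3 + 0)) = ((2*3)*9)*(0*√(-3)) = (6*9)*(0*(I*√3)) = 54*0 = 0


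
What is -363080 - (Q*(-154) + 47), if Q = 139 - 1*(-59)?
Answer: -332635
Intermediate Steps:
Q = 198 (Q = 139 + 59 = 198)
-363080 - (Q*(-154) + 47) = -363080 - (198*(-154) + 47) = -363080 - (-30492 + 47) = -363080 - 1*(-30445) = -363080 + 30445 = -332635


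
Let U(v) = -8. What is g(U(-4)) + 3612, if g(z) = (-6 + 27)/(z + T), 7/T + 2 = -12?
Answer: 61362/17 ≈ 3609.5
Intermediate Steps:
T = -½ (T = 7/(-2 - 12) = 7/(-14) = 7*(-1/14) = -½ ≈ -0.50000)
g(z) = 21/(-½ + z) (g(z) = (-6 + 27)/(z - ½) = 21/(-½ + z))
g(U(-4)) + 3612 = 42/(-1 + 2*(-8)) + 3612 = 42/(-1 - 16) + 3612 = 42/(-17) + 3612 = 42*(-1/17) + 3612 = -42/17 + 3612 = 61362/17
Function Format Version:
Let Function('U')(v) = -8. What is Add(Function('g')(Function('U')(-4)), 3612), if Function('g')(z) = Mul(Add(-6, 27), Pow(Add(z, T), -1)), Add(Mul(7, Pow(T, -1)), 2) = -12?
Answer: Rational(61362, 17) ≈ 3609.5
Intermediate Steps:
T = Rational(-1, 2) (T = Mul(7, Pow(Add(-2, -12), -1)) = Mul(7, Pow(-14, -1)) = Mul(7, Rational(-1, 14)) = Rational(-1, 2) ≈ -0.50000)
Function('g')(z) = Mul(21, Pow(Add(Rational(-1, 2), z), -1)) (Function('g')(z) = Mul(Add(-6, 27), Pow(Add(z, Rational(-1, 2)), -1)) = Mul(21, Pow(Add(Rational(-1, 2), z), -1)))
Add(Function('g')(Function('U')(-4)), 3612) = Add(Mul(42, Pow(Add(-1, Mul(2, -8)), -1)), 3612) = Add(Mul(42, Pow(Add(-1, -16), -1)), 3612) = Add(Mul(42, Pow(-17, -1)), 3612) = Add(Mul(42, Rational(-1, 17)), 3612) = Add(Rational(-42, 17), 3612) = Rational(61362, 17)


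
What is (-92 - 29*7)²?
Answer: 87025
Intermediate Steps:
(-92 - 29*7)² = (-92 - 203)² = (-295)² = 87025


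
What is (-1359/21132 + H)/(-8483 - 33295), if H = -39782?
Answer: 93408287/98094744 ≈ 0.95222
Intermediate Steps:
(-1359/21132 + H)/(-8483 - 33295) = (-1359/21132 - 39782)/(-8483 - 33295) = (-1359*1/21132 - 39782)/(-41778) = (-151/2348 - 39782)*(-1/41778) = -93408287/2348*(-1/41778) = 93408287/98094744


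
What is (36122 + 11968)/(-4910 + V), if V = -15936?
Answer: -3435/1489 ≈ -2.3069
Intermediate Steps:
(36122 + 11968)/(-4910 + V) = (36122 + 11968)/(-4910 - 15936) = 48090/(-20846) = 48090*(-1/20846) = -3435/1489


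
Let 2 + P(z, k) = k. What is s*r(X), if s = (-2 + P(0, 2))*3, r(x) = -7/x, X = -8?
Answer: -21/4 ≈ -5.2500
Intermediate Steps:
P(z, k) = -2 + k
s = -6 (s = (-2 + (-2 + 2))*3 = (-2 + 0)*3 = -2*3 = -6)
s*r(X) = -(-42)/(-8) = -(-42)*(-1)/8 = -6*7/8 = -21/4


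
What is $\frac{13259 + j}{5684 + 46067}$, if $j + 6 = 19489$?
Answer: $\frac{32742}{51751} \approx 0.63268$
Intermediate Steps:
$j = 19483$ ($j = -6 + 19489 = 19483$)
$\frac{13259 + j}{5684 + 46067} = \frac{13259 + 19483}{5684 + 46067} = \frac{32742}{51751}$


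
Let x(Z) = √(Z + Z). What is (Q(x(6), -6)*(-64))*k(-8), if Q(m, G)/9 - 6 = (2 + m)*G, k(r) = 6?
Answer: 20736 + 41472*√3 ≈ 92568.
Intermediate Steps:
x(Z) = √2*√Z (x(Z) = √(2*Z) = √2*√Z)
Q(m, G) = 54 + 9*G*(2 + m) (Q(m, G) = 54 + 9*((2 + m)*G) = 54 + 9*(G*(2 + m)) = 54 + 9*G*(2 + m))
(Q(x(6), -6)*(-64))*k(-8) = ((54 + 18*(-6) + 9*(-6)*(√2*√6))*(-64))*6 = ((54 - 108 + 9*(-6)*(2*√3))*(-64))*6 = ((54 - 108 - 108*√3)*(-64))*6 = ((-54 - 108*√3)*(-64))*6 = (3456 + 6912*√3)*6 = 20736 + 41472*√3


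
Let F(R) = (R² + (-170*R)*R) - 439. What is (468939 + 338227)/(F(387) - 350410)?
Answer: -403583/12830905 ≈ -0.031454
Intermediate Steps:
F(R) = -439 - 169*R² (F(R) = (R² - 170*R²) - 439 = -169*R² - 439 = -439 - 169*R²)
(468939 + 338227)/(F(387) - 350410) = (468939 + 338227)/((-439 - 169*387²) - 350410) = 807166/((-439 - 169*149769) - 350410) = 807166/((-439 - 25310961) - 350410) = 807166/(-25311400 - 350410) = 807166/(-25661810) = 807166*(-1/25661810) = -403583/12830905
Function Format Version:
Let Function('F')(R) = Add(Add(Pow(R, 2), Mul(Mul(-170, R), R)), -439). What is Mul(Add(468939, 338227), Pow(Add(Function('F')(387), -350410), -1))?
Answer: Rational(-403583, 12830905) ≈ -0.031454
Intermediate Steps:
Function('F')(R) = Add(-439, Mul(-169, Pow(R, 2))) (Function('F')(R) = Add(Add(Pow(R, 2), Mul(-170, Pow(R, 2))), -439) = Add(Mul(-169, Pow(R, 2)), -439) = Add(-439, Mul(-169, Pow(R, 2))))
Mul(Add(468939, 338227), Pow(Add(Function('F')(387), -350410), -1)) = Mul(Add(468939, 338227), Pow(Add(Add(-439, Mul(-169, Pow(387, 2))), -350410), -1)) = Mul(807166, Pow(Add(Add(-439, Mul(-169, 149769)), -350410), -1)) = Mul(807166, Pow(Add(Add(-439, -25310961), -350410), -1)) = Mul(807166, Pow(Add(-25311400, -350410), -1)) = Mul(807166, Pow(-25661810, -1)) = Mul(807166, Rational(-1, 25661810)) = Rational(-403583, 12830905)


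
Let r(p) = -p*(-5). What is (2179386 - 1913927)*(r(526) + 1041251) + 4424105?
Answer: 277112030484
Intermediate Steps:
r(p) = 5*p (r(p) = -(-5)*p = 5*p)
(2179386 - 1913927)*(r(526) + 1041251) + 4424105 = (2179386 - 1913927)*(5*526 + 1041251) + 4424105 = 265459*(2630 + 1041251) + 4424105 = 265459*1043881 + 4424105 = 277107606379 + 4424105 = 277112030484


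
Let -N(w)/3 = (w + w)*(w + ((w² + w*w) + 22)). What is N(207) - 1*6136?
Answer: -106727470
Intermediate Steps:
N(w) = -6*w*(22 + w + 2*w²) (N(w) = -3*(w + w)*(w + ((w² + w*w) + 22)) = -3*2*w*(w + ((w² + w²) + 22)) = -3*2*w*(w + (2*w² + 22)) = -3*2*w*(w + (22 + 2*w²)) = -3*2*w*(22 + w + 2*w²) = -6*w*(22 + w + 2*w²))
N(207) - 1*6136 = -6*207*(22 + 207 + 2*207²) - 1*6136 = -6*207*(22 + 207 + 2*42849) - 6136 = -6*207*(22 + 207 + 85698) - 6136 = -6*207*85927 - 6136 = -106721334 - 6136 = -106727470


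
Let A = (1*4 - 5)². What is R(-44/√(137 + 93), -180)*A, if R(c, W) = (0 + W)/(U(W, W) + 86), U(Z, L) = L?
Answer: 90/47 ≈ 1.9149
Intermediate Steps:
A = 1 (A = (4 - 5)² = (-1)² = 1)
R(c, W) = W/(86 + W) (R(c, W) = (0 + W)/(W + 86) = W/(86 + W))
R(-44/√(137 + 93), -180)*A = -180/(86 - 180)*1 = -180/(-94)*1 = -180*(-1/94)*1 = (90/47)*1 = 90/47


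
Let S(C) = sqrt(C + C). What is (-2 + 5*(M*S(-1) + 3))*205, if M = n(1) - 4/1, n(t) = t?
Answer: 2665 - 3075*I*sqrt(2) ≈ 2665.0 - 4348.7*I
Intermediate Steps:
S(C) = sqrt(2)*sqrt(C) (S(C) = sqrt(2*C) = sqrt(2)*sqrt(C))
M = -3 (M = 1 - 4/1 = 1 - 4 = -3)
(-2 + 5*(M*S(-1) + 3))*205 = (-2 + 5*(-3*sqrt(2)*sqrt(-1) + 3))*205 = (-2 + 5*(-3*sqrt(2)*I + 3))*205 = (-2 + 5*(-3*I*sqrt(2) + 3))*205 = (-2 + 5*(3 - 3*I*sqrt(2)))*205 = (-2 + (15 - 15*I*sqrt(2)))*205 = (13 - 15*I*sqrt(2))*205 = 2665 - 3075*I*sqrt(2)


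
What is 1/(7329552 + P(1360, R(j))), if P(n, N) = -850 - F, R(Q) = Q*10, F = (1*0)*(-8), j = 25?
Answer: 1/7328702 ≈ 1.3645e-7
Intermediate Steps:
F = 0 (F = 0*(-8) = 0)
R(Q) = 10*Q
P(n, N) = -850 (P(n, N) = -850 - 1*0 = -850 + 0 = -850)
1/(7329552 + P(1360, R(j))) = 1/(7329552 - 850) = 1/7328702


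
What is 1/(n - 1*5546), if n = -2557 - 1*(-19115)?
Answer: 1/11012 ≈ 9.0810e-5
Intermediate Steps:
n = 16558 (n = -2557 + 19115 = 16558)
1/(n - 1*5546) = 1/(16558 - 1*5546) = 1/(16558 - 5546) = 1/11012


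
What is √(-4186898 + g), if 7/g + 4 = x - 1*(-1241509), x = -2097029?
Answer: I*√766119972040403479/427762 ≈ 2046.2*I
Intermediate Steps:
g = -7/855524 (g = 7/(-4 + (-2097029 - 1*(-1241509))) = 7/(-4 + (-2097029 + 1241509)) = 7/(-4 - 855520) = 7/(-855524) = 7*(-1/855524) = -7/855524 ≈ -8.1821e-6)
√(-4186898 + g) = √(-4186898 - 7/855524) = √(-3581991724559/855524) = I*√766119972040403479/427762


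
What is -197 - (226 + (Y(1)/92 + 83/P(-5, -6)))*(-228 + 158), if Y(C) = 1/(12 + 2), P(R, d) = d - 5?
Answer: 15276011/1012 ≈ 15095.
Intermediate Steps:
P(R, d) = -5 + d
Y(C) = 1/14
-197 - (226 + (Y(1)/92 + 83/P(-5, -6)))*(-228 + 158) = -197 - (226 + ((1/14)/92 + 83/(-5 - 6)))*(-228 + 158) = -197 - (226 + ((1/14)*(1/92) + 83/(-11)))*(-70) = -197 - (226 + (1/1288 + 83*(-1/11)))*(-70) = -197 - (226 + (1/1288 - 83/11))*(-70) = -197 - (226 - 106893/14168)*(-70) = -197 - 3095075*(-70)/14168 = -197 - 1*(-15475375/1012) = -197 + 15475375/1012 = 15276011/1012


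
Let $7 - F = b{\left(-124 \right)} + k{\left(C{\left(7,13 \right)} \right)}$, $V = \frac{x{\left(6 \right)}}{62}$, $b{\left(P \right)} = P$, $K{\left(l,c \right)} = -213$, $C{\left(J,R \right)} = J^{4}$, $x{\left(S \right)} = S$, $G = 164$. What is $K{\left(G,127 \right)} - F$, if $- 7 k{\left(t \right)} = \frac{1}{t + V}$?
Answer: $- \frac{179237103}{521038} \approx -344.0$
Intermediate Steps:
$V = \frac{3}{31}$ ($V = \frac{6}{62} = 6 \cdot \frac{1}{62} = \frac{3}{31} \approx 0.096774$)
$k{\left(t \right)} = - \frac{1}{7 \left(\frac{3}{31} + t\right)}$ ($k{\left(t \right)} = - \frac{1}{7 \left(t + \frac{3}{31}\right)} = - \frac{1}{7 \left(\frac{3}{31} + t\right)}$)
$F = \frac{68256009}{521038}$ ($F = 7 - \left(-124 - \frac{31}{21 + 217 \cdot 7^{4}}\right) = 7 - \left(-124 - \frac{31}{21 + 217 \cdot 2401}\right) = 7 - \left(-124 - \frac{31}{21 + 521017}\right) = 7 - \left(-124 - \frac{31}{521038}\right) = 7 - - \frac{64608743}{521038} = 7 + \frac{64608743}{521038} = \frac{68256009}{521038} \approx 131.0$)
$K{\left(G,127 \right)} - F = -213 - \frac{68256009}{521038} = - \frac{179237103}{521038}$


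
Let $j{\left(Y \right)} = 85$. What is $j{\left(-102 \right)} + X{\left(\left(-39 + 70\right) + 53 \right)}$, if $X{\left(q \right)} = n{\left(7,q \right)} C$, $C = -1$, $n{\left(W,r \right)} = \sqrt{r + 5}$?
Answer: $85 - \sqrt{89} \approx 75.566$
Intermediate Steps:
$n{\left(W,r \right)} = \sqrt{5 + r}$
$X{\left(q \right)} = - \sqrt{5 + q}$ ($X{\left(q \right)} = \sqrt{5 + q} \left(-1\right) = - \sqrt{5 + q}$)
$j{\left(-102 \right)} + X{\left(\left(-39 + 70\right) + 53 \right)} = 85 - \sqrt{5 + \left(\left(-39 + 70\right) + 53\right)} = 85 - \sqrt{5 + \left(31 + 53\right)} = 85 - \sqrt{5 + 84} = 85 - \sqrt{89}$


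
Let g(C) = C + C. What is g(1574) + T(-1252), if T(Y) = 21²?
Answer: 3589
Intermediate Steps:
T(Y) = 441
g(C) = 2*C
g(1574) + T(-1252) = 2*1574 + 441 = 3148 + 441 = 3589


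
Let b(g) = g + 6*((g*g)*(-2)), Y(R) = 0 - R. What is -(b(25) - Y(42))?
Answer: 7433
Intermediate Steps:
Y(R) = -R
b(g) = g - 12*g² (b(g) = g + 6*(g²*(-2)) = g + 6*(-2*g²) = g - 12*g²)
-(b(25) - Y(42)) = -(25*(1 - 12*25) - (-1)*42) = -(25*(1 - 300) - 1*(-42)) = -(25*(-299) + 42) = -(-7475 + 42) = -1*(-7433) = 7433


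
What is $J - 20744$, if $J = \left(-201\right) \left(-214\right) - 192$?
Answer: $22078$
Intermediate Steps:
$J = 42822$ ($J = 43014 - 192 = 42822$)
$J - 20744 = 42822 - 20744 = 22078$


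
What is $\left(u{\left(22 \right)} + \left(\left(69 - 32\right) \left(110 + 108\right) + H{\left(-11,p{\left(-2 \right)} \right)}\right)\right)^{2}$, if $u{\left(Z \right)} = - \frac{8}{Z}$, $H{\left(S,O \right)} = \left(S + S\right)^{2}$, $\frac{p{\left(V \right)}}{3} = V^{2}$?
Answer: $\frac{8844650116}{121} \approx 7.3096 \cdot 10^{7}$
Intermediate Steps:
$p{\left(V \right)} = 3 V^{2}$
$H{\left(S,O \right)} = 4 S^{2}$ ($H{\left(S,O \right)} = \left(2 S\right)^{2} = 4 S^{2}$)
$\left(u{\left(22 \right)} + \left(\left(69 - 32\right) \left(110 + 108\right) + H{\left(-11,p{\left(-2 \right)} \right)}\right)\right)^{2} = \left(- \frac{8}{22} + \left(\left(69 - 32\right) \left(110 + 108\right) + 4 \left(-11\right)^{2}\right)\right)^{2} = \left(\left(-8\right) \frac{1}{22} + \left(37 \cdot 218 + 4 \cdot 121\right)\right)^{2} = \left(- \frac{4}{11} + \left(8066 + 484\right)\right)^{2} = \left(- \frac{4}{11} + 8550\right)^{2} = \left(\frac{94046}{11}\right)^{2} = \frac{8844650116}{121}$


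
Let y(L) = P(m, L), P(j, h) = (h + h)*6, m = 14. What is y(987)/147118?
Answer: 5922/73559 ≈ 0.080507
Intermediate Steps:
P(j, h) = 12*h (P(j, h) = (2*h)*6 = 12*h)
y(L) = 12*L
y(987)/147118 = (12*987)/147118 = 11844*(1/147118) = 5922/73559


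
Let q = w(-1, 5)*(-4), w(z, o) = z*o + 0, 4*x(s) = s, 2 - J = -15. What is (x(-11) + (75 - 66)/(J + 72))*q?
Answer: -4715/89 ≈ -52.978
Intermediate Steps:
J = 17 (J = 2 - 1*(-15) = 2 + 15 = 17)
x(s) = s/4
w(z, o) = o*z (w(z, o) = o*z + 0 = o*z)
q = 20 (q = (5*(-1))*(-4) = -5*(-4) = 20)
(x(-11) + (75 - 66)/(J + 72))*q = ((1/4)*(-11) + (75 - 66)/(17 + 72))*20 = (-11/4 + 9/89)*20 = -943/356*20 = -4715/89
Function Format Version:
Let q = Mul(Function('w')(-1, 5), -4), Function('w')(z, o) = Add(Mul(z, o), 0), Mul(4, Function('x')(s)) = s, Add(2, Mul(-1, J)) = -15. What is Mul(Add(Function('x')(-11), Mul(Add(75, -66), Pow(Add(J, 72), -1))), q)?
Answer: Rational(-4715, 89) ≈ -52.978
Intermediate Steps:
J = 17 (J = Add(2, Mul(-1, -15)) = Add(2, 15) = 17)
Function('x')(s) = Mul(Rational(1, 4), s)
Function('w')(z, o) = Mul(o, z) (Function('w')(z, o) = Add(Mul(o, z), 0) = Mul(o, z))
q = 20 (q = Mul(Mul(5, -1), -4) = Mul(-5, -4) = 20)
Mul(Add(Function('x')(-11), Mul(Add(75, -66), Pow(Add(J, 72), -1))), q) = Mul(Add(Mul(Rational(1, 4), -11), Mul(Add(75, -66), Pow(Add(17, 72), -1))), 20) = Mul(Add(Rational(-11, 4), Mul(9, Pow(89, -1))), 20) = Mul(Add(Rational(-11, 4), Mul(9, Rational(1, 89))), 20) = Mul(Add(Rational(-11, 4), Rational(9, 89)), 20) = Mul(Rational(-943, 356), 20) = Rational(-4715, 89)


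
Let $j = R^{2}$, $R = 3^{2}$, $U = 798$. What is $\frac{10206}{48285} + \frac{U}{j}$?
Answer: $\frac{1457708}{144855} \approx 10.063$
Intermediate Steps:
$R = 9$
$j = 81$ ($j = 9^{2} = 81$)
$\frac{10206}{48285} + \frac{U}{j} = \frac{10206}{48285} + \frac{798}{81} = 10206 \cdot \frac{1}{48285} + 798 \cdot \frac{1}{81} = \frac{1134}{5365} + \frac{266}{27} = \frac{1457708}{144855}$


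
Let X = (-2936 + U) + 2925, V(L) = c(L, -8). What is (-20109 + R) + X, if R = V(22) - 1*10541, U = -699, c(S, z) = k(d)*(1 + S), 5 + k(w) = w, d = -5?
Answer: -31590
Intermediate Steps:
k(w) = -5 + w
c(S, z) = -10 - 10*S (c(S, z) = (-5 - 5)*(1 + S) = -10*(1 + S) = -10 - 10*S)
V(L) = -10 - 10*L
X = -710 (X = (-2936 - 699) + 2925 = -3635 + 2925 = -710)
R = -10771 (R = (-10 - 10*22) - 1*10541 = (-10 - 220) - 10541 = -230 - 10541 = -10771)
(-20109 + R) + X = (-20109 - 10771) - 710 = -30880 - 710 = -31590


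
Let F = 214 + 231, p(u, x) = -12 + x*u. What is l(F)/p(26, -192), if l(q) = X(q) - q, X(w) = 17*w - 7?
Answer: -2371/1668 ≈ -1.4215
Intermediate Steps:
X(w) = -7 + 17*w
p(u, x) = -12 + u*x
F = 445
l(q) = -7 + 16*q (l(q) = (-7 + 17*q) - q = -7 + 16*q)
l(F)/p(26, -192) = (-7 + 16*445)/(-12 + 26*(-192)) = (-7 + 7120)/(-12 - 4992) = 7113/(-5004) = 7113*(-1/5004) = -2371/1668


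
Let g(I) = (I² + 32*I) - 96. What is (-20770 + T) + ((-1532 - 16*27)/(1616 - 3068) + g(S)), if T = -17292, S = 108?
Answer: -8362303/363 ≈ -23037.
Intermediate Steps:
g(I) = -96 + I² + 32*I
(-20770 + T) + ((-1532 - 16*27)/(1616 - 3068) + g(S)) = (-20770 - 17292) + ((-1532 - 16*27)/(1616 - 3068) + (-96 + 108² + 32*108)) = -38062 + ((-1532 - 432)/(-1452) + (-96 + 11664 + 3456)) = -38062 + (-1964*(-1/1452) + 15024) = -38062 + (491/363 + 15024) = -38062 + 5454203/363 = -8362303/363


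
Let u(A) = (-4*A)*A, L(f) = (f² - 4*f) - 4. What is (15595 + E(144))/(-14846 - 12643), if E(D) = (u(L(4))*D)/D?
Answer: -5177/9163 ≈ -0.56499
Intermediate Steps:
L(f) = -4 + f² - 4*f
u(A) = -4*A²
E(D) = -64 (E(D) = ((-4*(-4 + 4² - 4*4)²)*D)/D = ((-4*(-4 + 16 - 16)²)*D)/D = ((-4*(-4)²)*D)/D = ((-4*16)*D)/D = (-64*D)/D = -64)
(15595 + E(144))/(-14846 - 12643) = (15595 - 64)/(-14846 - 12643) = 15531/(-27489) = 15531*(-1/27489) = -5177/9163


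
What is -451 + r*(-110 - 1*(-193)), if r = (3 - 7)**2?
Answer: 877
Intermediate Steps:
r = 16 (r = (-4)**2 = 16)
-451 + r*(-110 - 1*(-193)) = -451 + 16*(-110 - 1*(-193)) = -451 + 16*(-110 + 193) = -451 + 16*83 = -451 + 1328 = 877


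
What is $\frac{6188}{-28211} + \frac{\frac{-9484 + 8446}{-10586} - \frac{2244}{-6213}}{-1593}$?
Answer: $- \frac{108197812224395}{492624775121769} \approx -0.21964$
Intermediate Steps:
$\frac{6188}{-28211} + \frac{\frac{-9484 + 8446}{-10586} - \frac{2244}{-6213}}{-1593} = 6188 \left(- \frac{1}{28211}\right) + \left(\left(-1038\right) \left(- \frac{1}{10586}\right) - - \frac{748}{2071}\right) \left(- \frac{1}{1593}\right) = - \frac{6188}{28211} + \left(\frac{519}{5293} + \frac{748}{2071}\right) \left(- \frac{1}{1593}\right) = - \frac{6188}{28211} + \frac{5034013}{10961803} \left(- \frac{1}{1593}\right) = - \frac{6188}{28211} - \frac{5034013}{17462152179} = - \frac{108197812224395}{492624775121769}$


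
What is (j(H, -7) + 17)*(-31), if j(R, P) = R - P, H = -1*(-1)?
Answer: -775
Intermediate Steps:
H = 1
(j(H, -7) + 17)*(-31) = ((1 - 1*(-7)) + 17)*(-31) = ((1 + 7) + 17)*(-31) = (8 + 17)*(-31) = 25*(-31) = -775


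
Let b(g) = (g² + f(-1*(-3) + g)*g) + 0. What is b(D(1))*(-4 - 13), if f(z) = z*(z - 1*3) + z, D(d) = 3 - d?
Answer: -578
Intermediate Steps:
f(z) = z + z*(-3 + z) (f(z) = z*(z - 3) + z = z*(-3 + z) + z = z + z*(-3 + z))
b(g) = g² + g*(1 + g)*(3 + g) (b(g) = (g² + ((-1*(-3) + g)*(-2 + (-1*(-3) + g)))*g) + 0 = (g² + ((3 + g)*(-2 + (3 + g)))*g) + 0 = (g² + ((3 + g)*(1 + g))*g) + 0 = (g² + ((1 + g)*(3 + g))*g) + 0 = (g² + g*(1 + g)*(3 + g)) + 0 = g² + g*(1 + g)*(3 + g))
b(D(1))*(-4 - 13) = ((3 - 1*1)*((3 - 1*1) + (1 + (3 - 1*1))*(3 + (3 - 1*1))))*(-4 - 13) = ((3 - 1)*((3 - 1) + (1 + (3 - 1))*(3 + (3 - 1))))*(-17) = (2*(2 + (1 + 2)*(3 + 2)))*(-17) = (2*(2 + 3*5))*(-17) = (2*(2 + 15))*(-17) = (2*17)*(-17) = 34*(-17) = -578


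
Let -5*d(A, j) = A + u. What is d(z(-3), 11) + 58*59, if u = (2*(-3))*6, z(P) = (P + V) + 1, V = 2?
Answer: 17146/5 ≈ 3429.2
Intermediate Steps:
z(P) = 3 + P (z(P) = (P + 2) + 1 = (2 + P) + 1 = 3 + P)
u = -36 (u = -6*6 = -36)
d(A, j) = 36/5 - A/5 (d(A, j) = -(A - 36)/5 = -(-36 + A)/5 = 36/5 - A/5)
d(z(-3), 11) + 58*59 = (36/5 - (3 - 3)/5) + 58*59 = (36/5 - ⅕*0) + 3422 = (36/5 + 0) + 3422 = 36/5 + 3422 = 17146/5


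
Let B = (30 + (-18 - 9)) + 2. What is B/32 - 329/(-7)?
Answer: 1509/32 ≈ 47.156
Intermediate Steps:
B = 5 (B = (30 - 27) + 2 = 3 + 2 = 5)
B/32 - 329/(-7) = 5/32 - 329/(-7) = 5*(1/32) - 329*(-1/7) = 5/32 + 47 = 1509/32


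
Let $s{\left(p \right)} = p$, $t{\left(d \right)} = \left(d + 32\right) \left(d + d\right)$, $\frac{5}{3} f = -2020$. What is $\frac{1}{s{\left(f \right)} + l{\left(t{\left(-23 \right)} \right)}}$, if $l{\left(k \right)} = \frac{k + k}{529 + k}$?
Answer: $- \frac{5}{6096} \approx -0.00082021$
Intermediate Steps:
$f = -1212$ ($f = \frac{3}{5} \left(-2020\right) = -1212$)
$t{\left(d \right)} = 2 d \left(32 + d\right)$ ($t{\left(d \right)} = \left(32 + d\right) 2 d = 2 d \left(32 + d\right)$)
$l{\left(k \right)} = \frac{2 k}{529 + k}$
$\frac{1}{s{\left(f \right)} + l{\left(t{\left(-23 \right)} \right)}} = \frac{1}{-1212 + \frac{2 \cdot 2 \left(-23\right) \left(32 - 23\right)}{529 + 2 \left(-23\right) \left(32 - 23\right)}} = \frac{1}{-1212 + \frac{2 \cdot 2 \left(-23\right) 9}{529 + 2 \left(-23\right) 9}} = \frac{1}{-1212 + 2 \left(-414\right) \frac{1}{529 - 414}} = \frac{1}{-1212 + 2 \left(-414\right) \frac{1}{115}} = \frac{1}{-1212 - \frac{36}{5}} = \frac{1}{- \frac{6096}{5}} = - \frac{5}{6096}$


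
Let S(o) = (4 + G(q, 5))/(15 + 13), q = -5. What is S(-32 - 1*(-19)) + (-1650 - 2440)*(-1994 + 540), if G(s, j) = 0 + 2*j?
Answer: 11893721/2 ≈ 5.9469e+6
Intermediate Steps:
G(s, j) = 2*j
S(o) = 1/2 (S(o) = (4 + 2*5)/(15 + 13) = (4 + 10)/28 = 14*(1/28) = 1/2)
S(-32 - 1*(-19)) + (-1650 - 2440)*(-1994 + 540) = 1/2 + (-1650 - 2440)*(-1994 + 540) = 1/2 - 4090*(-1454) = 1/2 + 5946860 = 11893721/2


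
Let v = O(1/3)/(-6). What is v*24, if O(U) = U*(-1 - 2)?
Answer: 4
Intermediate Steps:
O(U) = -3*U (O(U) = U*(-3) = -3*U)
v = ⅙ (v = -3/3/(-6) = -3*⅓*(-⅙) = -1*(-⅙) = ⅙ ≈ 0.16667)
v*24 = (⅙)*24 = 4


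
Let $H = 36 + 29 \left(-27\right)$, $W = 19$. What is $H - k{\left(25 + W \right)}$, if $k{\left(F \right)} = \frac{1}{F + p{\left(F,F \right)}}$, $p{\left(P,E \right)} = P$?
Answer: $- \frac{65737}{88} \approx -747.01$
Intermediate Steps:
$k{\left(F \right)} = \frac{1}{2 F}$ ($k{\left(F \right)} = \frac{1}{F + F} = \frac{1}{2 F}$)
$H = -747$ ($H = 36 - 783 = -747$)
$H - k{\left(25 + W \right)} = -747 - \frac{1}{2 \left(25 + 19\right)} = -747 - \frac{1}{2 \cdot 44} = -747 - \frac{1}{2} \cdot \frac{1}{44} = -747 - \frac{1}{88} = - \frac{65737}{88}$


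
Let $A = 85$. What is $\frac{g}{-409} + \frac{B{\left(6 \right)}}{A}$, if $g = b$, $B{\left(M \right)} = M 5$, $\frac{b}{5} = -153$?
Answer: $\frac{15459}{6953} \approx 2.2234$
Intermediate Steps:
$b = -765$ ($b = 5 \left(-153\right) = -765$)
$B{\left(M \right)} = 5 M$
$g = -765$
$\frac{g}{-409} + \frac{B{\left(6 \right)}}{A} = - \frac{765}{-409} + \frac{5 \cdot 6}{85} = \left(-765\right) \left(- \frac{1}{409}\right) + 30 \cdot \frac{1}{85} = \frac{765}{409} + \frac{6}{17} = \frac{15459}{6953}$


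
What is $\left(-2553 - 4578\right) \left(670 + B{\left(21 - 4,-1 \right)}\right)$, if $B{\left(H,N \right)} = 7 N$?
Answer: $-4727853$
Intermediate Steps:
$\left(-2553 - 4578\right) \left(670 + B{\left(21 - 4,-1 \right)}\right) = \left(-2553 - 4578\right) \left(670 + 7 \left(-1\right)\right) = - 7131 \left(670 - 7\right) = \left(-7131\right) 663 = -4727853$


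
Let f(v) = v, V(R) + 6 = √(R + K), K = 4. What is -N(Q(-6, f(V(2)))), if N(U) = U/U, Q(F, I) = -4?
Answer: -1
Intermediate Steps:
V(R) = -6 + √(4 + R) (V(R) = -6 + √(R + 4) = -6 + √(4 + R))
N(U) = 1
-N(Q(-6, f(V(2)))) = -1*1 = -1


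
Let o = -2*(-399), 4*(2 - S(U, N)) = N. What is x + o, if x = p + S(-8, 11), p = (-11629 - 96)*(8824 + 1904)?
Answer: -503140011/4 ≈ -1.2578e+8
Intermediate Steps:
S(U, N) = 2 - N/4
p = -125785800 (p = -11725*10728 = -125785800)
x = -503143203/4 (x = -125785800 + (2 - 1/4*11) = -125785800 + (2 - 11/4) = -125785800 - 3/4 = -503143203/4 ≈ -1.2579e+8)
o = 798
x + o = -503143203/4 + 798 = -503140011/4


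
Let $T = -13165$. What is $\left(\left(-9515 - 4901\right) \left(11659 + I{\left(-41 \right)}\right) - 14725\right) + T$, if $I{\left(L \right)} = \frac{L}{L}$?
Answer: $-168118450$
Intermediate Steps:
$I{\left(L \right)} = 1$
$\left(\left(-9515 - 4901\right) \left(11659 + I{\left(-41 \right)}\right) - 14725\right) + T = \left(\left(-9515 - 4901\right) \left(11659 + 1\right) - 14725\right) - 13165 = \left(\left(-14416\right) 11660 - 14725\right) - 13165 = \left(-168090560 - 14725\right) - 13165 = -168105285 - 13165 = -168118450$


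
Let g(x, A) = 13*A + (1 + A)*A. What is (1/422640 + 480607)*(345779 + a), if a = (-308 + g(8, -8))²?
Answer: 6398601011893981/28176 ≈ 2.2709e+11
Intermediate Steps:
g(x, A) = 13*A + A*(1 + A)
a = 126736 (a = (-308 - 8*(14 - 8))² = (-308 - 8*6)² = (-308 - 48)² = (-356)² = 126736)
(1/422640 + 480607)*(345779 + a) = (1/422640 + 480607)*(345779 + 126736) = (1/422640 + 480607)*472515 = (203123742481/422640)*472515 = 6398601011893981/28176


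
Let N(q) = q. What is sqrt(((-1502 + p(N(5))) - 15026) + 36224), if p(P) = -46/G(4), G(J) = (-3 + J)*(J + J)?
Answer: sqrt(78761)/2 ≈ 140.32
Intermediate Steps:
G(J) = 2*J*(-3 + J) (G(J) = (-3 + J)*(2*J) = 2*J*(-3 + J))
p(P) = -23/4 (p(P) = -46*1/(8*(-3 + 4)) = -46/(2*4*1) = -46/8 = -46*1/8 = -23/4)
sqrt(((-1502 + p(N(5))) - 15026) + 36224) = sqrt(((-1502 - 23/4) - 15026) + 36224) = sqrt((-6031/4 - 15026) + 36224) = sqrt(-66135/4 + 36224) = sqrt(78761/4) = sqrt(78761)/2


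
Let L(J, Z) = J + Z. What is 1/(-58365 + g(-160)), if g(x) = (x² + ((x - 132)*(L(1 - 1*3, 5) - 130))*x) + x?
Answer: -1/5966365 ≈ -1.6761e-7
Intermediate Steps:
g(x) = x + x² + x*(16764 - 127*x) (g(x) = (x² + ((x - 132)*(((1 - 1*3) + 5) - 130))*x) + x = (x² + ((-132 + x)*(((1 - 3) + 5) - 130))*x) + x = (x² + ((-132 + x)*((-2 + 5) - 130))*x) + x = (x² + ((-132 + x)*(3 - 130))*x) + x = (x² + ((-132 + x)*(-127))*x) + x = (x² + (16764 - 127*x)*x) + x = (x² + x*(16764 - 127*x)) + x = x + x² + x*(16764 - 127*x))
1/(-58365 + g(-160)) = 1/(-58365 + 7*(-160)*(2395 - 18*(-160))) = 1/(-58365 + 7*(-160)*(2395 + 2880)) = 1/(-58365 + 7*(-160)*5275) = 1/(-58365 - 5908000) = 1/(-5966365) = -1/5966365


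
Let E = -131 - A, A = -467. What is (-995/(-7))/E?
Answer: 995/2352 ≈ 0.42304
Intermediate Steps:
E = 336 (E = -131 - 1*(-467) = -131 + 467 = 336)
(-995/(-7))/E = -995/(-7)/336 = -995*(-⅐)*(1/336) = (995/7)*(1/336) = 995/2352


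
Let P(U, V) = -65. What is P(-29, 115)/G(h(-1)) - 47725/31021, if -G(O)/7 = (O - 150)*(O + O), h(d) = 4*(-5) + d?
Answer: -2397310285/1559549754 ≈ -1.5372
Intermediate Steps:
h(d) = -20 + d
G(O) = -14*O*(-150 + O) (G(O) = -7*(O - 150)*(O + O) = -7*(-150 + O)*2*O = -14*O*(-150 + O))
P(-29, 115)/G(h(-1)) - 47725/31021 = -65*1/(14*(-20 - 1)*(150 - (-20 - 1))) - 47725/31021 = -65*(-1/(294*(150 - 1*(-21)))) - 47725*1/31021 = -65*(-1/(294*(150 + 21))) - 47725/31021 = -65/(14*(-21)*171) - 47725/31021 = -65/(-50274) - 47725/31021 = -65*(-1/50274) - 47725/31021 = 65/50274 - 47725/31021 = -2397310285/1559549754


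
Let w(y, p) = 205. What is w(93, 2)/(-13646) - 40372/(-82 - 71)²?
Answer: -555715157/319439214 ≈ -1.7397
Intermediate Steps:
w(93, 2)/(-13646) - 40372/(-82 - 71)² = 205/(-13646) - 40372/(-82 - 71)² = 205*(-1/13646) - 40372/((-153)²) = -205/13646 - 40372/23409 = -555715157/319439214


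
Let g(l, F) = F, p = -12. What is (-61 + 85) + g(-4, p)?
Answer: 12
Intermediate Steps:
(-61 + 85) + g(-4, p) = (-61 + 85) - 12 = 24 - 12 = 12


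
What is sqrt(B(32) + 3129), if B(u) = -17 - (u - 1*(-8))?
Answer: 32*sqrt(3) ≈ 55.426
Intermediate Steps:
B(u) = -25 - u (B(u) = -17 - (u + 8) = -17 - (8 + u) = -17 + (-8 - u) = -25 - u)
sqrt(B(32) + 3129) = sqrt((-25 - 1*32) + 3129) = sqrt((-25 - 32) + 3129) = sqrt(-57 + 3129) = sqrt(3072) = 32*sqrt(3)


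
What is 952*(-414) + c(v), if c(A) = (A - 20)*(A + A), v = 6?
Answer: -394296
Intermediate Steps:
c(A) = 2*A*(-20 + A) (c(A) = (-20 + A)*(2*A) = 2*A*(-20 + A))
952*(-414) + c(v) = 952*(-414) + 2*6*(-20 + 6) = -394128 + 2*6*(-14) = -394128 - 168 = -394296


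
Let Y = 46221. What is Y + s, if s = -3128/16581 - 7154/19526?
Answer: 7482179636062/161880303 ≈ 46220.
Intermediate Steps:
s = -89848901/161880303 (s = -3128*1/16581 - 7154*1/19526 = -3128/16581 - 3577/9763 = -89848901/161880303 ≈ -0.55503)
Y + s = 46221 - 89848901/161880303 = 7482179636062/161880303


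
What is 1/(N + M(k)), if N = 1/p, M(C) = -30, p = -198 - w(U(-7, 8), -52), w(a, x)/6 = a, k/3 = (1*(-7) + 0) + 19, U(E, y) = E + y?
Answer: -204/6121 ≈ -0.033328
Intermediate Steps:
k = 36 (k = 3*((1*(-7) + 0) + 19) = 3*((-7 + 0) + 19) = 3*(-7 + 19) = 3*12 = 36)
w(a, x) = 6*a
p = -204 (p = -198 - 6*(-7 + 8) = -198 - 6 = -204)
N = -1/204 (N = 1/(-204) = -1/204 ≈ -0.0049020)
1/(N + M(k)) = 1/(-1/204 - 30) = 1/(-6121/204) = -204/6121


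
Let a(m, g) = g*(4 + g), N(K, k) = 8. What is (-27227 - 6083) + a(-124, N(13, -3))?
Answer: -33214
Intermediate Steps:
(-27227 - 6083) + a(-124, N(13, -3)) = (-27227 - 6083) + 8*(4 + 8) = -33310 + 8*12 = -33310 + 96 = -33214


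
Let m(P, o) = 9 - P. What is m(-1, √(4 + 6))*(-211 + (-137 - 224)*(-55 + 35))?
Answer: 70090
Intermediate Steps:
m(-1, √(4 + 6))*(-211 + (-137 - 224)*(-55 + 35)) = (9 - 1*(-1))*(-211 + (-137 - 224)*(-55 + 35)) = (9 + 1)*(-211 - 361*(-20)) = 10*(-211 + 7220) = 10*7009 = 70090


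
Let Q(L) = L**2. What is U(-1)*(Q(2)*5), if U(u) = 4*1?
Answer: 80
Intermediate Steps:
U(u) = 4
U(-1)*(Q(2)*5) = 4*(2**2*5) = 4*(4*5) = 4*20 = 80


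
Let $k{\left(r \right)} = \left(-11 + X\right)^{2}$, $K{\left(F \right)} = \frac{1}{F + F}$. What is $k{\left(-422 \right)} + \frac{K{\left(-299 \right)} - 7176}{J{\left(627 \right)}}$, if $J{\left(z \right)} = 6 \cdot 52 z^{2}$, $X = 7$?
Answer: $\frac{1173570689615}{73348436304} \approx 16.0$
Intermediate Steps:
$J{\left(z \right)} = 312 z^{2}$
$K{\left(F \right)} = \frac{1}{2 F}$
$k{\left(r \right)} = 16$ ($k{\left(r \right)} = \left(-11 + 7\right)^{2} = \left(-4\right)^{2} = 16$)
$k{\left(-422 \right)} + \frac{K{\left(-299 \right)} - 7176}{J{\left(627 \right)}} = 16 + \frac{\frac{1}{2 \left(-299\right)} - 7176}{312 \cdot 627^{2}} = 16 + \frac{\frac{1}{2} \left(- \frac{1}{299}\right) - 7176}{312 \cdot 393129} = 16 + \frac{- \frac{1}{598} - 7176}{122656248} = 16 - \frac{4291249}{73348436304} = \frac{1173570689615}{73348436304}$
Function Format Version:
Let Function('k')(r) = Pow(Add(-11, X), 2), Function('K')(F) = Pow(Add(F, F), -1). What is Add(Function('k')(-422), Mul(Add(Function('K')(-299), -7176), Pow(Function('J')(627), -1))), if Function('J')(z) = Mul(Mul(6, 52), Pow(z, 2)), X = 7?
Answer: Rational(1173570689615, 73348436304) ≈ 16.000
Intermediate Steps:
Function('J')(z) = Mul(312, Pow(z, 2))
Function('K')(F) = Mul(Rational(1, 2), Pow(F, -1)) (Function('K')(F) = Pow(Mul(2, F), -1) = Mul(Rational(1, 2), Pow(F, -1)))
Function('k')(r) = 16 (Function('k')(r) = Pow(Add(-11, 7), 2) = Pow(-4, 2) = 16)
Add(Function('k')(-422), Mul(Add(Function('K')(-299), -7176), Pow(Function('J')(627), -1))) = Add(16, Mul(Add(Mul(Rational(1, 2), Pow(-299, -1)), -7176), Pow(Mul(312, Pow(627, 2)), -1))) = Add(16, Mul(Add(Mul(Rational(1, 2), Rational(-1, 299)), -7176), Pow(Mul(312, 393129), -1))) = Add(16, Mul(Add(Rational(-1, 598), -7176), Pow(122656248, -1))) = Add(16, Mul(Rational(-4291249, 598), Rational(1, 122656248))) = Add(16, Rational(-4291249, 73348436304)) = Rational(1173570689615, 73348436304)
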